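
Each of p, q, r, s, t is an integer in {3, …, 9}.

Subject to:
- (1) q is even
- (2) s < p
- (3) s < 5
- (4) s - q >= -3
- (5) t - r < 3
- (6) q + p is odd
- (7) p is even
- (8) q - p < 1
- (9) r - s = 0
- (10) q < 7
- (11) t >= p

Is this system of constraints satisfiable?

Unsatisfiable

Constraint 1 makes q even and constraint 7 makes p even, so q + p must be even. Constraint 6 says q + p is odd — contradiction.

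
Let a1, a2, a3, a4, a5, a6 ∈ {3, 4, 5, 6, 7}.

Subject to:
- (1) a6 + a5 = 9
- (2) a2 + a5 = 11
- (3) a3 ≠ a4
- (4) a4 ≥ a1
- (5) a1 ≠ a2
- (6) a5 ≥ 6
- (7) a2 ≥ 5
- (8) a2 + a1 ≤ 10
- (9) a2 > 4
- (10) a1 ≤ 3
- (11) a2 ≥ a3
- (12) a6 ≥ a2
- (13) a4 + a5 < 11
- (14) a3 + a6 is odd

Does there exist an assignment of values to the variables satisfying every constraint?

Unsatisfiable

From constraints 7 and 12: a6 ≥ a2 ≥ 5. From constraint 6: a5 ≥ 6. Hence a6 + a5 ≥ 11. But constraint 1 requires a6 + a5 = 9, and 9 < 11. Contradiction.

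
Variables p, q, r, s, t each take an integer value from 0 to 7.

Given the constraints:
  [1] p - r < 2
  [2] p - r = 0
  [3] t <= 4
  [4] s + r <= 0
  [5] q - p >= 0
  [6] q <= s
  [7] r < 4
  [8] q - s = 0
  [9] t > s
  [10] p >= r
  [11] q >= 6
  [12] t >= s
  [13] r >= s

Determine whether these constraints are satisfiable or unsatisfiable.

From constraints 6 and 11: s ≥ q and q ≥ 6, so s ≥ 6. From constraints 3 and 12: s ≤ t and t ≤ 4, so s ≤ 4. But 4 < 6, so no value of s works.

Unsatisfiable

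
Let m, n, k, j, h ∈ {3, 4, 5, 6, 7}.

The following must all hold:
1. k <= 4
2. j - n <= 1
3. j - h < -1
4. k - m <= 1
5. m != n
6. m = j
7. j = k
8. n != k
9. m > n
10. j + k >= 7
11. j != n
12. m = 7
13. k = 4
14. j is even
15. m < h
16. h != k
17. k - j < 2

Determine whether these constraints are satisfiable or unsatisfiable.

Unsatisfiable

Constraint 12 fixes m = 7 and constraint 13 fixes k = 4. Constraints 6 and 7 give m = j = k, so m = k. But 7 ≠ 4 — contradiction.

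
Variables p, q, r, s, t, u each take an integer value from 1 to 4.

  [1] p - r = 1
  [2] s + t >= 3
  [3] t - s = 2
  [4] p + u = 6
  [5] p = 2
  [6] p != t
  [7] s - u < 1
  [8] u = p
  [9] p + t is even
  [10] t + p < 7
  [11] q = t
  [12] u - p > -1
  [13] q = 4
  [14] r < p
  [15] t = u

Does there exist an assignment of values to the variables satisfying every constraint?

Unsatisfiable

Constraint 13 fixes q = 4 and constraint 5 fixes p = 2. Constraints 8, 11, and 15 give q = t = u = p, so q = p. But 4 ≠ 2 — contradiction.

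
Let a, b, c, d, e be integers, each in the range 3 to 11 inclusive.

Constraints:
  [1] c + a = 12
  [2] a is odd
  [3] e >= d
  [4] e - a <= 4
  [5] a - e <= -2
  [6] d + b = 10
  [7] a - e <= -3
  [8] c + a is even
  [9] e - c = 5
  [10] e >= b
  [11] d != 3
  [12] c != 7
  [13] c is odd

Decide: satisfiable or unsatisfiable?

Satisfiable

Try a = 7, b = 6, c = 5, d = 4, e = 10.
Check constraint 1: c + a = 12; constraint 4: e - a = 3; constraint 5: a - e = -3. The remaining constraints are straightforward to verify.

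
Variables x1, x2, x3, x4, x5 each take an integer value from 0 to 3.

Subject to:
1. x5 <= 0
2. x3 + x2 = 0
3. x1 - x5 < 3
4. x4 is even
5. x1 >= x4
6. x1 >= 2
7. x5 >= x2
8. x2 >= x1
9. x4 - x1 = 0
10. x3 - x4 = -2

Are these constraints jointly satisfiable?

Unsatisfiable

From constraints 6 and 8: x2 ≥ x1 and x1 ≥ 2, so x2 ≥ 2. From constraints 1 and 7: x2 ≤ x5 and x5 ≤ 0, so x2 ≤ 0. But 0 < 2, so no value of x2 works.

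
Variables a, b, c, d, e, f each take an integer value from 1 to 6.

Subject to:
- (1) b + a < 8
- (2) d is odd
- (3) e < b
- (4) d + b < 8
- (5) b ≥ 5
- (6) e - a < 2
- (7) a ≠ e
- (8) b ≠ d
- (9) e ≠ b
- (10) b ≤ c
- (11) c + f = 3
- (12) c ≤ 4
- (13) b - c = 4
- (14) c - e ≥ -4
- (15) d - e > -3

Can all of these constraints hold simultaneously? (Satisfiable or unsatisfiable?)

Unsatisfiable

From constraints 5 and 10: c ≥ b and b ≥ 5, so c ≥ 5. From constraint 12: c ≤ 4. But 4 < 5, so no value of c works.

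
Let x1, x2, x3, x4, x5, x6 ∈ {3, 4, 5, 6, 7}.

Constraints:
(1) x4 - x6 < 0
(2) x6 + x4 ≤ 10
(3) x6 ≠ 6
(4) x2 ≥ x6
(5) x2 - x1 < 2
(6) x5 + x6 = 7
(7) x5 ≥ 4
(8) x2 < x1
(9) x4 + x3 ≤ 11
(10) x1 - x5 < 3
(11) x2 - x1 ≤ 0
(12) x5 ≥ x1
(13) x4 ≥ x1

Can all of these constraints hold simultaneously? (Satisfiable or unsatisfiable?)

Unsatisfiable

Constraints 1, 4, 8, and 13 give x1 ≤ x4, x4 < x6, x6 ≤ x2, x2 < x1. Chaining: x1 ≤ x4 < x6 ≤ x2 < x1, which forces x1 < x1 — impossible.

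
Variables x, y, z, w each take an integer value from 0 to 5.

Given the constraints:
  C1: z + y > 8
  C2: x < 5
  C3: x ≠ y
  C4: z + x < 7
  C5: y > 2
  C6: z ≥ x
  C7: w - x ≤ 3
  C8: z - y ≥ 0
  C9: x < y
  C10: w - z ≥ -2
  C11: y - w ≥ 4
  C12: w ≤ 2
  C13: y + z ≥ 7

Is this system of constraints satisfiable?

Constraints 8, 10, and 11 give w − z ≥ -2, z − y ≥ 0, y − w ≥ 4.
Adding all 3 inequalities: the left sides telescope to 0, and the right sides sum to (-2) + 0 + 4 = 2. So 0 ≥ 2, which is false.

Unsatisfiable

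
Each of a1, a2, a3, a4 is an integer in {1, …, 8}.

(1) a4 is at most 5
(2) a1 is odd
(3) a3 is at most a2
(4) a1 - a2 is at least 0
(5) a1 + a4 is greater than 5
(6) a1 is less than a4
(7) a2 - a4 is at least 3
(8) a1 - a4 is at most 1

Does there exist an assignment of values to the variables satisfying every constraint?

Constraints 4, 7, and 8 give a2 − a4 ≥ 3, a4 − a1 ≥ -1, a1 − a2 ≥ 0.
Adding all 3 inequalities: the left sides telescope to 0, and the right sides sum to 3 + (-1) + 0 = 2. So 0 ≥ 2, which is false.

Unsatisfiable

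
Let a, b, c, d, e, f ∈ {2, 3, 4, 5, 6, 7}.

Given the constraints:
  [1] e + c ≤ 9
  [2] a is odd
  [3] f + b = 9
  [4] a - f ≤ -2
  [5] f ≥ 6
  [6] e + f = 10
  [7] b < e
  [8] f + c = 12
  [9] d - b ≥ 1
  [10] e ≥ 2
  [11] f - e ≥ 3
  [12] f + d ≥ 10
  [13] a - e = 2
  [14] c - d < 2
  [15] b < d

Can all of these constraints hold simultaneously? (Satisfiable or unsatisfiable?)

Try a = 5, b = 2, c = 5, d = 4, e = 3, f = 7.
Check constraint 1: e + c = 8; constraint 3: f + b = 9. The remaining constraints are straightforward to verify.

Satisfiable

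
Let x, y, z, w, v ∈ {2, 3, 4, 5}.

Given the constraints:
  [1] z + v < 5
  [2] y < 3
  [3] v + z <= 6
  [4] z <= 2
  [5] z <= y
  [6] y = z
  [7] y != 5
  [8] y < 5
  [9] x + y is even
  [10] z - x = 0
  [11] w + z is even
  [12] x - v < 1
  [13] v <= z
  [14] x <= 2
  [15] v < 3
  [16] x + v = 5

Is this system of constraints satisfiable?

From constraint 14: x ≤ 2. From constraints 4 and 13: v ≤ z ≤ 2. Hence x + v ≤ 4. But constraint 16 requires x + v = 5, and 5 > 4. Contradiction.

Unsatisfiable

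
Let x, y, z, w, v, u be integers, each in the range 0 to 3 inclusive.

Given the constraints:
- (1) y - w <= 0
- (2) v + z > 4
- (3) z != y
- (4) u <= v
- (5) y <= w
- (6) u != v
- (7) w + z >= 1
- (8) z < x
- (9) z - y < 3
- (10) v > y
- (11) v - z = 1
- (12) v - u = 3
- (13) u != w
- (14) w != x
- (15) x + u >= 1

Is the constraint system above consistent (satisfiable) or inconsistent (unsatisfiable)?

Try x = 3, y = 0, z = 2, w = 2, v = 3, u = 0.
Check constraint 1: y - w = -2; constraint 2: v + z = 5; constraint 7: w + z = 4. The remaining constraints are straightforward to verify.

Satisfiable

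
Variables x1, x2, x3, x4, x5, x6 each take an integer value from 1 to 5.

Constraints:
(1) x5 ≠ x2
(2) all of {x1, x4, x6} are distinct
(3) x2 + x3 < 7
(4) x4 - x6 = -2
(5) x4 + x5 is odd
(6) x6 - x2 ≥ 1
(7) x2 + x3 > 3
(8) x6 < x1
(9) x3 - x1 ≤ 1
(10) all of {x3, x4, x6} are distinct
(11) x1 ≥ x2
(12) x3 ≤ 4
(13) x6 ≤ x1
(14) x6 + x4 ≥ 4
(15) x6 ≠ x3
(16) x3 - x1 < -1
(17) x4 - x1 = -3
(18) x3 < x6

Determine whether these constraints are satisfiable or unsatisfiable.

Setting (x1, x2, x3, x4, x5, x6) = (5, 2, 3, 2, 5, 4) satisfies everything: constraint 3: x2 + x3 = 5; constraint 4: x4 - x6 = -2; constraint 6: x6 - x2 = 2, and the others follow.

Satisfiable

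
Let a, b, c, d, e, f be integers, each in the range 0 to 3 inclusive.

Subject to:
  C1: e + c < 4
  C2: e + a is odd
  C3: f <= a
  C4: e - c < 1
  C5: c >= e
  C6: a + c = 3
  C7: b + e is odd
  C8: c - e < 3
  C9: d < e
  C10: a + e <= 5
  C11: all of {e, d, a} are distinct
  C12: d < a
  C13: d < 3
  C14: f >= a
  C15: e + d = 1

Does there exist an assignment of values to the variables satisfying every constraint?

Setting (a, b, c, d, e, f) = (2, 0, 1, 0, 1, 2) satisfies everything: constraint 1: e + c = 2; constraint 4: e - c = 0, and the others follow.

Satisfiable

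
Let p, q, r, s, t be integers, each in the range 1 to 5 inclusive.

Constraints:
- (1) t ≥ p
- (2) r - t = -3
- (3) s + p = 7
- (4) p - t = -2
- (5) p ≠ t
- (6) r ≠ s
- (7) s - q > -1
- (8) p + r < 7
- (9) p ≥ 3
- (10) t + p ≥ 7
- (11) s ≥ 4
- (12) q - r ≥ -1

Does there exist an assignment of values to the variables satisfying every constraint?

Take p = 3, q = 4, r = 2, s = 4, t = 5. Then constraint 2: r - t = -3; constraint 3: s + p = 7, and every other listed constraint is also met.

Satisfiable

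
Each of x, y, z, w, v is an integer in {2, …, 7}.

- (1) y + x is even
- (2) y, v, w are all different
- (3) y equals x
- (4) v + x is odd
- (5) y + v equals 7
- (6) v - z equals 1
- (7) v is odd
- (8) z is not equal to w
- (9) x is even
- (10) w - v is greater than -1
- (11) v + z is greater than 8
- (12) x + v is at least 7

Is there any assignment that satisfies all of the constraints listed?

Take x = 2, y = 2, z = 4, w = 6, v = 5. Then constraint 5: y + v = 7; constraint 6: v - z = 1, and every other listed constraint is also met.

Satisfiable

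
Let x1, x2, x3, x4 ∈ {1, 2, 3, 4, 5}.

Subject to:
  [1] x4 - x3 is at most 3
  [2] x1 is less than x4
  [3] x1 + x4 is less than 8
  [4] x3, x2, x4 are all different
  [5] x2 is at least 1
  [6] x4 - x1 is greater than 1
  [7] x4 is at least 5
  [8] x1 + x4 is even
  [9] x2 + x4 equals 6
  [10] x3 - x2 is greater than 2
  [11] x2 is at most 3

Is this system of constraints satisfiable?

Satisfiable

One satisfying assignment is x1 = 1, x2 = 1, x3 = 4, x4 = 5.
For the less obvious constraints — constraint 1: x4 - x3 = 1; constraint 3: x1 + x4 = 6 — and the others hold by inspection.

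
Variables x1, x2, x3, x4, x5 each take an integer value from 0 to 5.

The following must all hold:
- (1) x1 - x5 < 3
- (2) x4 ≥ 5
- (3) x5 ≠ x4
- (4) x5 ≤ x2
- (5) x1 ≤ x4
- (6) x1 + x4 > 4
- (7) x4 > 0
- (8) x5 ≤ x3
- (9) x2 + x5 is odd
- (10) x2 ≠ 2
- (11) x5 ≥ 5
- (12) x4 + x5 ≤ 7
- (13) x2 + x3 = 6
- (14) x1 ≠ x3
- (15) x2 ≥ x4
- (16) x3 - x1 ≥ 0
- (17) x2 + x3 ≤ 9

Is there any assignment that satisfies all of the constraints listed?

From constraints 2 and 15: x2 ≥ x4 ≥ 5. From constraints 8 and 11: x3 ≥ x5 ≥ 5. Hence x2 + x3 ≥ 10. But constraint 17 requires x2 + x3 ≤ 9, and 9 < 10. Contradiction.

Unsatisfiable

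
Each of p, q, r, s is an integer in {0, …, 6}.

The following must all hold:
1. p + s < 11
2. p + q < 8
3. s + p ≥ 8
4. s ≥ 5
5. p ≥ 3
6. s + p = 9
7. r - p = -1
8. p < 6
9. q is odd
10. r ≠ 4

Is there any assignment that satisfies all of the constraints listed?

Take p = 4, q = 3, r = 3, s = 5. Then constraint 1: p + s = 9; constraint 2: p + q = 7, and every other listed constraint is also met.

Satisfiable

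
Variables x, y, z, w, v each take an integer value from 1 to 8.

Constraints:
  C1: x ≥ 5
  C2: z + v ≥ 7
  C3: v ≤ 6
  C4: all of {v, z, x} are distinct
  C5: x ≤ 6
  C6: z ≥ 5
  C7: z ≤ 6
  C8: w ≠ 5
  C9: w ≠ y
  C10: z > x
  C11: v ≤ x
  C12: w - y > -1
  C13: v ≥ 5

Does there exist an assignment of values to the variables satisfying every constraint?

Constraints 1, 3, 5, 6, 7, and 13 confine each of v, z, x to the 2 values {5, 6}.
Constraint 4 requires all 3 of them to be distinct, but only 2 values are available — impossible by the pigeonhole principle.

Unsatisfiable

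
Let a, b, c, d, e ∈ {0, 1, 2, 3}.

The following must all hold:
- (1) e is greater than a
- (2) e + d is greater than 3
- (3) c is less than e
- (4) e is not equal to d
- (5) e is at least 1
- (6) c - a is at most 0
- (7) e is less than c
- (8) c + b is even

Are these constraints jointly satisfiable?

Unsatisfiable

Constraints 1, 6, and 7 give a < e, e < c, c ≤ a. Chaining: a < e < c ≤ a, which forces a < a — impossible.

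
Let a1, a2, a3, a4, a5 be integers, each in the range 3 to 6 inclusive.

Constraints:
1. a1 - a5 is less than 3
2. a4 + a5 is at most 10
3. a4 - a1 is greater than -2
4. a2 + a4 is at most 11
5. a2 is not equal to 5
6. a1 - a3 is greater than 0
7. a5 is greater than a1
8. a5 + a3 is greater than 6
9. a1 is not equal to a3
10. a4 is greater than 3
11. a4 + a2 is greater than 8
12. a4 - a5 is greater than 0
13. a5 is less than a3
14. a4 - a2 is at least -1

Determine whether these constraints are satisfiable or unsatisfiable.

Constraints 6, 7, and 13 give a3 < a1, a1 < a5, a5 < a3. Chaining: a3 < a1 < a5 < a3, which forces a3 < a3 — impossible.

Unsatisfiable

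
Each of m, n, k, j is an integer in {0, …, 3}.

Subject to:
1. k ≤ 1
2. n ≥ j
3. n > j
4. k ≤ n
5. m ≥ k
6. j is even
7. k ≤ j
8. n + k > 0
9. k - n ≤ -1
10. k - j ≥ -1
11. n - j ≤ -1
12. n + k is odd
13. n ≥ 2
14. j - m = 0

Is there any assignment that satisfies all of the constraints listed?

Constraints 9, 10, and 11 give j − n ≥ 1, n − k ≥ 1, k − j ≥ -1.
Adding all 3 inequalities: the left sides telescope to 0, and the right sides sum to 1 + 1 + (-1) = 1. So 0 ≥ 1, which is false.

Unsatisfiable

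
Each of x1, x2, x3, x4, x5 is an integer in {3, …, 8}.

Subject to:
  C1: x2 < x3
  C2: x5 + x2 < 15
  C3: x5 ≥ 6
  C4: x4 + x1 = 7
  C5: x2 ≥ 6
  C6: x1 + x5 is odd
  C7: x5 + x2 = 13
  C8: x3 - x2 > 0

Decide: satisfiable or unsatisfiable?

The assignment x1 = 4, x2 = 6, x3 = 7, x4 = 3, x5 = 7 works:
  constraint 2 holds since x5 + x2 = 13.
  constraint 4 holds since x4 + x1 = 7.
  constraint 7 holds since x5 + x2 = 13.
The rest check out directly.

Satisfiable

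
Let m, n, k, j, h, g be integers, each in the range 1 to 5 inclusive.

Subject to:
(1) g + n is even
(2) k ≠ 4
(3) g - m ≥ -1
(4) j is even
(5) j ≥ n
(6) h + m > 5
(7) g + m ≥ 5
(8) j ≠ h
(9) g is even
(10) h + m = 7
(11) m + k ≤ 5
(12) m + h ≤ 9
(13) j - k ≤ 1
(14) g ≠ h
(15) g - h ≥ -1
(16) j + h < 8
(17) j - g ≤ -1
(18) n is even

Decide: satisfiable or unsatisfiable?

Satisfiable

One satisfying assignment is m = 2, n = 2, k = 1, j = 2, h = 5, g = 4.
For the less obvious constraints — constraint 3: g - m = 2; constraint 6: h + m = 7 — and the others hold by inspection.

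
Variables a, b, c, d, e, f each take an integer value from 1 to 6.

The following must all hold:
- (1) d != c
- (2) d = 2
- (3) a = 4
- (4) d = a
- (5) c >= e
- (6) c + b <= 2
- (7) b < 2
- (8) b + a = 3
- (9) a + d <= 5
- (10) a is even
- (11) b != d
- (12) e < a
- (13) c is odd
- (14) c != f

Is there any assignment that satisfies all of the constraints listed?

Unsatisfiable

Constraint 2 fixes d = 2 and constraint 3 fixes a = 4, but constraint 4 requires d = a. Since 2 ≠ 4, contradiction.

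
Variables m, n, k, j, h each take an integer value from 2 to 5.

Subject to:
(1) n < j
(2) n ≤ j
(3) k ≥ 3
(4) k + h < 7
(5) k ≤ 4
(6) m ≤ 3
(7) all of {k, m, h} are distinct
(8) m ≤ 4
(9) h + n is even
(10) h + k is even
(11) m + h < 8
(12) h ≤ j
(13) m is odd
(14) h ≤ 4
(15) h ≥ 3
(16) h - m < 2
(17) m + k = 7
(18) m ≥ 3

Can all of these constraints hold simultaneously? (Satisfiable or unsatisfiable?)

Constraints 3, 5, 8, 14, 15, and 18 confine each of k, m, h to the 2 values {3, 4}.
Constraint 7 requires all 3 of them to be distinct, but only 2 values are available — impossible by the pigeonhole principle.

Unsatisfiable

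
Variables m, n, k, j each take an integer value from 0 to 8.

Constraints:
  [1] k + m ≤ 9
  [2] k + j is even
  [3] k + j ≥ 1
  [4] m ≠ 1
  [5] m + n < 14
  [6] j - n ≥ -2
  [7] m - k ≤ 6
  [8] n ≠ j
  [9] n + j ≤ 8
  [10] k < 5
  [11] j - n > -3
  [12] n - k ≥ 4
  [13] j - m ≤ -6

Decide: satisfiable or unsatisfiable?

Constraints 6, 7, 12, and 13 give m − j ≥ 6, j − n ≥ -2, n − k ≥ 4, k − m ≥ -6.
Adding all 4 inequalities: the left sides telescope to 0, and the right sides sum to 6 + (-2) + 4 + (-6) = 2. So 0 ≥ 2, which is false.

Unsatisfiable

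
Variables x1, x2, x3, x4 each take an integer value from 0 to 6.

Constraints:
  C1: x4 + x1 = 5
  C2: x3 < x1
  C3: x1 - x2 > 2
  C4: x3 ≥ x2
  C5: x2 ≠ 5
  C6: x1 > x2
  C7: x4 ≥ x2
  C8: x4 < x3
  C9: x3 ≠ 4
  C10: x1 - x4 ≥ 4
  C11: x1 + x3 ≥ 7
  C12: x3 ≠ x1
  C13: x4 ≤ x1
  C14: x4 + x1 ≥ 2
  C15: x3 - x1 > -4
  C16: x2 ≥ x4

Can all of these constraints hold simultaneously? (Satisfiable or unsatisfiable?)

Setting (x1, x2, x3, x4) = (5, 0, 3, 0) satisfies everything: constraint 1: x4 + x1 = 5; constraint 3: x1 - x2 = 5; constraint 10: x1 - x4 = 5, and the others follow.

Satisfiable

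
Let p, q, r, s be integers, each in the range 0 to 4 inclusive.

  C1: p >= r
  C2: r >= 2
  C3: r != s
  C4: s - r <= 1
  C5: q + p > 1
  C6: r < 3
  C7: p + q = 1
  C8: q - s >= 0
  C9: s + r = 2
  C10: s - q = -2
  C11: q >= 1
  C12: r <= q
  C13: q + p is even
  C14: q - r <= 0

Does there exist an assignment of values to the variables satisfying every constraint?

From constraints 1 and 2: p ≥ r ≥ 2. From constraint 11: q ≥ 1. Hence p + q ≥ 3. But constraint 7 requires p + q = 1, and 1 < 3. Contradiction.

Unsatisfiable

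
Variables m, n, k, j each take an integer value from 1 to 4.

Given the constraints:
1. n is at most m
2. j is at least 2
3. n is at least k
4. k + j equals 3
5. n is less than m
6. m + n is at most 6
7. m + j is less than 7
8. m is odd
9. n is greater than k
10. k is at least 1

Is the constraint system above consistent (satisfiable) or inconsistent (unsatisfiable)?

The assignment m = 3, n = 2, k = 1, j = 2 works:
  constraint 4 holds since k + j = 3.
  constraint 6 holds since m + n = 5.
The rest check out directly.

Satisfiable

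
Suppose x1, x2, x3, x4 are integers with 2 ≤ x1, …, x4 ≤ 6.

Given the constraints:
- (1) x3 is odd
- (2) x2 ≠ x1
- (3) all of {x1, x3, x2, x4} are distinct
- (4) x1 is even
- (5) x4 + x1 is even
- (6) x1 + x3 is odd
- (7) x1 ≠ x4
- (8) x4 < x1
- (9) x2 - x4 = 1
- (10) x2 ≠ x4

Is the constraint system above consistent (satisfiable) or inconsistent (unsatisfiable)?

One satisfying assignment is x1 = 4, x2 = 3, x3 = 5, x4 = 2.
For the less obvious constraints — constraint 3: values 4, 5, 3, 2 are distinct; constraint 9: x2 - x4 = 1 — and the others hold by inspection.

Satisfiable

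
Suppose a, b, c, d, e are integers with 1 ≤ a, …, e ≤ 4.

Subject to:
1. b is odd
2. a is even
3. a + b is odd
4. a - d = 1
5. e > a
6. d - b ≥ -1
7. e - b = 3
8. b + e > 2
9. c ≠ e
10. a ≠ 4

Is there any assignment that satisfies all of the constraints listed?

Satisfiable

Try a = 2, b = 1, c = 3, d = 1, e = 4.
Check constraint 4: a - d = 1; constraint 6: d - b = 0. The remaining constraints are straightforward to verify.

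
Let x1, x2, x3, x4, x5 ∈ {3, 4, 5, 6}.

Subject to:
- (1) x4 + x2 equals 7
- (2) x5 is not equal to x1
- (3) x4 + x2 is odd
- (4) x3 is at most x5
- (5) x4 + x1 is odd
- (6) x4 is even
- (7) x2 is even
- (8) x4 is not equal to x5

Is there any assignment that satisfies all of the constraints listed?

Constraint 6 makes x4 even and constraint 7 makes x2 even, so x4 + x2 must be even. Constraint 3 says x4 + x2 is odd — contradiction.

Unsatisfiable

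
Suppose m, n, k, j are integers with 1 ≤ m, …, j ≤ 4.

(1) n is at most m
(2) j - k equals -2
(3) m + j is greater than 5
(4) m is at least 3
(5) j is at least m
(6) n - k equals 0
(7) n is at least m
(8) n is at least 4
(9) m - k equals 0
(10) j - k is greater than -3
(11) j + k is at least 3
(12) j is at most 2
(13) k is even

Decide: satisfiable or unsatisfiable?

Unsatisfiable

From constraints 1 and 8: m ≥ n and n ≥ 4, so m ≥ 4. From constraints 5 and 12: m ≤ j and j ≤ 2, so m ≤ 2. But 2 < 4, so no value of m works.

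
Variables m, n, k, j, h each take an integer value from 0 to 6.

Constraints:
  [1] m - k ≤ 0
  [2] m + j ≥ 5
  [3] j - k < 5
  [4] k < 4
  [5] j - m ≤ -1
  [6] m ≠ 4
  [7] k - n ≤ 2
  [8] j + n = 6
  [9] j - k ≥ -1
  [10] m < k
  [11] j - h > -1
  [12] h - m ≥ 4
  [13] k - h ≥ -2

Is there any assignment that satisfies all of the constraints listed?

Unsatisfiable

Constraints 5, 9, 12, and 13 give h − m ≥ 4, m − j ≥ 1, j − k ≥ -1, k − h ≥ -2.
Adding all 4 inequalities: the left sides telescope to 0, and the right sides sum to 4 + 1 + (-1) + (-2) = 2. So 0 ≥ 2, which is false.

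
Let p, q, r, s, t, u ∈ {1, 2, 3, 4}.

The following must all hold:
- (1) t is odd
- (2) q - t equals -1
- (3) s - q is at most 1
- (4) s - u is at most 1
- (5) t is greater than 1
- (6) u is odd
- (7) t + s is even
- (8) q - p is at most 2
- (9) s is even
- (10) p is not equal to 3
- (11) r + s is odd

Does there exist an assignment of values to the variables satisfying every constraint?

Unsatisfiable

Constraint 1 makes t odd and constraint 9 makes s even, so t + s must be odd. Constraint 7 says t + s is even — contradiction.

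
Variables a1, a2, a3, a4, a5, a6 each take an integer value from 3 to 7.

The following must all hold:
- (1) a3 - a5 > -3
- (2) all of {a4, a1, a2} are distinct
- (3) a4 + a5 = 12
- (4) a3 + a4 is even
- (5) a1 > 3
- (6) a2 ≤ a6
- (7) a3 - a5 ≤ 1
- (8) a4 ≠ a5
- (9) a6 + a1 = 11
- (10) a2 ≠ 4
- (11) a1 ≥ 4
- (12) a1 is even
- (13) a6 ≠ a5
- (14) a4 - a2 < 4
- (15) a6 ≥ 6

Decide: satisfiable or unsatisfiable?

Setting (a1, a2, a3, a4, a5, a6) = (4, 5, 5, 7, 5, 7) satisfies everything: constraint 1: a3 - a5 = 0; constraint 3: a4 + a5 = 12, and the others follow.

Satisfiable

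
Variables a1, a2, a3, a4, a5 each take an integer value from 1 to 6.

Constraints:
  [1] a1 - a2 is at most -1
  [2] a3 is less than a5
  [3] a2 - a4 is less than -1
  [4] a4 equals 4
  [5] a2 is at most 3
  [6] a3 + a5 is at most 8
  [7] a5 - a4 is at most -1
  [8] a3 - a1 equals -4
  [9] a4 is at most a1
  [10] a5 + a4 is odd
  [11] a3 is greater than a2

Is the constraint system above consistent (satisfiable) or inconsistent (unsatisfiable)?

Unsatisfiable

Constraints 1, 2, 7, 9, and 11 give a3 < a5, a5 < a4, a4 ≤ a1, a1 < a2, a2 < a3. Chaining: a3 < a5 < a4 ≤ a1 < a2 < a3, which forces a3 < a3 — impossible.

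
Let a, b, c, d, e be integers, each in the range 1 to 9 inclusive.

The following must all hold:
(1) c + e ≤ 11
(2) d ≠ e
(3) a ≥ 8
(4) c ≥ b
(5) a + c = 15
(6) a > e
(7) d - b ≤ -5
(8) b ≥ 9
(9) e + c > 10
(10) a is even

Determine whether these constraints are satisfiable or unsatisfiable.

Unsatisfiable

From constraint 3: a ≥ 8. From constraints 4 and 8: c ≥ b ≥ 9. Hence a + c ≥ 17. But constraint 5 requires a + c = 15, and 15 < 17. Contradiction.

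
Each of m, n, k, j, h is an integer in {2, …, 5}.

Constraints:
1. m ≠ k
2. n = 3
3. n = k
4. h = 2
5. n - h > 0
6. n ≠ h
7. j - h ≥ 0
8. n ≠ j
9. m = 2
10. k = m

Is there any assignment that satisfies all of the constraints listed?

Unsatisfiable

Constraint 2 fixes n = 3 and constraint 9 fixes m = 2. Constraints 3 and 10 give n = k = m, so n = m. But 3 ≠ 2 — contradiction.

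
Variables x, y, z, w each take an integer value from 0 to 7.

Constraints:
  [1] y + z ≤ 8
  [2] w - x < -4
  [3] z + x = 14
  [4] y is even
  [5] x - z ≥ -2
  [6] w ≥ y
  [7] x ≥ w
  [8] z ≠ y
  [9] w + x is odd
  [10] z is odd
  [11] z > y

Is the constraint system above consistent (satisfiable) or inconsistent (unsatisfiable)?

Satisfiable

Try x = 7, y = 0, z = 7, w = 0.
Check constraint 1: y + z = 7; constraint 2: w - x = -7; constraint 3: z + x = 14. The remaining constraints are straightforward to verify.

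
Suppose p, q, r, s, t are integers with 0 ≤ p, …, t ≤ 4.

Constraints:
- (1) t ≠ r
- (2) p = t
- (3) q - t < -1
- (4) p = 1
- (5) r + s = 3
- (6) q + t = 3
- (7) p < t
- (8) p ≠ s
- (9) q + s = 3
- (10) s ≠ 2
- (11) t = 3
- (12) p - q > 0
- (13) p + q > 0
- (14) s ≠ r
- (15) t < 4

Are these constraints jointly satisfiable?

Unsatisfiable

Constraint 4 fixes p = 1 and constraint 11 fixes t = 3, but constraint 2 requires p = t. Since 1 ≠ 3, contradiction.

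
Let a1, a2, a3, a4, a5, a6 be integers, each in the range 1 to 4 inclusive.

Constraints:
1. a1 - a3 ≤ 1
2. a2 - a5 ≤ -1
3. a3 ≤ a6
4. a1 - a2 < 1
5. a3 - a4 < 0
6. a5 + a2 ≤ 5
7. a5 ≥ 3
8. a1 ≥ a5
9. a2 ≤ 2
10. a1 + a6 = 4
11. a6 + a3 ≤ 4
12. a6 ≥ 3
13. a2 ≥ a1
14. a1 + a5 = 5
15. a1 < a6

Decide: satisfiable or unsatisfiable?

Unsatisfiable

From constraints 7 and 8: a1 ≥ a5 ≥ 3. From constraint 12: a6 ≥ 3. Hence a1 + a6 ≥ 6. But constraint 10 requires a1 + a6 = 4, and 4 < 6. Contradiction.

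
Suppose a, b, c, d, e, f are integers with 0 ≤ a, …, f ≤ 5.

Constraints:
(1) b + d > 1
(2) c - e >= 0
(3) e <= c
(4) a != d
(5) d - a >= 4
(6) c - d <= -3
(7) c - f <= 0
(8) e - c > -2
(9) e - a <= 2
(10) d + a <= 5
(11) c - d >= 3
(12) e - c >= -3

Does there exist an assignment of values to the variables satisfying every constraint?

Unsatisfiable

Constraints 5, 9, 11, and 12 give a − e ≥ -2, e − c ≥ -3, c − d ≥ 3, d − a ≥ 4.
Adding all 4 inequalities: the left sides telescope to 0, and the right sides sum to (-2) + (-3) + 3 + 4 = 2. So 0 ≥ 2, which is false.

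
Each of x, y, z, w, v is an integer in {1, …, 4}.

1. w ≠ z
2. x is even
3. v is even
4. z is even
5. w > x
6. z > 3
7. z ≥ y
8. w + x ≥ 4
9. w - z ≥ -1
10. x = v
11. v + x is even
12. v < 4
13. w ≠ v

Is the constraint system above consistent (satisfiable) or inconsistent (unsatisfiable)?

The assignment x = 2, y = 3, z = 4, w = 3, v = 2 works:
  constraint 2 holds since x = 2 is even.
  constraint 8 holds since w + x = 5.
  constraint 9 holds since w - z = -1.
The rest check out directly.

Satisfiable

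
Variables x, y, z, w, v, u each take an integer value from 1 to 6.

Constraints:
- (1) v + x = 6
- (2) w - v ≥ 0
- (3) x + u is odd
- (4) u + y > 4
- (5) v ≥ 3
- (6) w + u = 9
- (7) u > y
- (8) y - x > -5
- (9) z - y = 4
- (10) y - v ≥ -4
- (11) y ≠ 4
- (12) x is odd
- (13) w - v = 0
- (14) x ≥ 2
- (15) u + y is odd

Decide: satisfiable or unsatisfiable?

Take x = 3, y = 1, z = 5, w = 3, v = 3, u = 6. Then constraint 1: v + x = 6; constraint 2: w - v = 0, and every other listed constraint is also met.

Satisfiable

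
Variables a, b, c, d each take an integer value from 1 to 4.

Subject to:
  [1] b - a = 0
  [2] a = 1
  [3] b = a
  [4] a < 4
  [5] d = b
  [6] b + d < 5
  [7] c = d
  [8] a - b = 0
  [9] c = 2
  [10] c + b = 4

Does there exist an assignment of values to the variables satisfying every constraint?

Constraint 9 fixes c = 2 and constraint 2 fixes a = 1. Constraints 3, 5, and 7 give c = d = b = a, so c = a. But 2 ≠ 1 — contradiction.

Unsatisfiable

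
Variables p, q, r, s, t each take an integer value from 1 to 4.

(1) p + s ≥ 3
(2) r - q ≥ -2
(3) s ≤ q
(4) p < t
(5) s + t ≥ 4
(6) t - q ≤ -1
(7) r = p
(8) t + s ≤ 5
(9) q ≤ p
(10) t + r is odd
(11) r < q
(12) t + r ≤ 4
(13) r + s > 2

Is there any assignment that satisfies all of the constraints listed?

Constraints 4, 6, and 9 give p < t, t < q, q ≤ p. Chaining: p < t < q ≤ p, which forces p < p — impossible.

Unsatisfiable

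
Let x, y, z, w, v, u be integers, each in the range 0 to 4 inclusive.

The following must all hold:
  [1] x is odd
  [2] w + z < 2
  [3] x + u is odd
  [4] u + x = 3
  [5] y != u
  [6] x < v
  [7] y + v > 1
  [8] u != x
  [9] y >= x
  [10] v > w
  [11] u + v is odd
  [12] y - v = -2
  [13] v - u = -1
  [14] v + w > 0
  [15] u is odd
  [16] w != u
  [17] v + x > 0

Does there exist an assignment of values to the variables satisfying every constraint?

Unsatisfiable

Constraint 1 makes x odd and constraint 15 makes u odd, so x + u must be even. Constraint 3 says x + u is odd — contradiction.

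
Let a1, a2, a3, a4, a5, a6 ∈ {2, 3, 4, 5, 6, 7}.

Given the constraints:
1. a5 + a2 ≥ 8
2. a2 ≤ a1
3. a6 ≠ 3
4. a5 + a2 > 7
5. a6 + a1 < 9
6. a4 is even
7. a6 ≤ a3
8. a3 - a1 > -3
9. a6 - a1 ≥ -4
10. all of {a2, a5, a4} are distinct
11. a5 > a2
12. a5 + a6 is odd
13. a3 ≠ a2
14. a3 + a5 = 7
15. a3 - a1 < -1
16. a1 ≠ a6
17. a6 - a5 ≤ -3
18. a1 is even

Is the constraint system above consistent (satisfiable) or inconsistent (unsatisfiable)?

Satisfiable

Setting (a1, a2, a3, a4, a5, a6) = (4, 3, 2, 4, 5, 2) satisfies everything: constraint 1: a5 + a2 = 8; constraint 4: a5 + a2 = 8; constraint 5: a6 + a1 = 6, and the others follow.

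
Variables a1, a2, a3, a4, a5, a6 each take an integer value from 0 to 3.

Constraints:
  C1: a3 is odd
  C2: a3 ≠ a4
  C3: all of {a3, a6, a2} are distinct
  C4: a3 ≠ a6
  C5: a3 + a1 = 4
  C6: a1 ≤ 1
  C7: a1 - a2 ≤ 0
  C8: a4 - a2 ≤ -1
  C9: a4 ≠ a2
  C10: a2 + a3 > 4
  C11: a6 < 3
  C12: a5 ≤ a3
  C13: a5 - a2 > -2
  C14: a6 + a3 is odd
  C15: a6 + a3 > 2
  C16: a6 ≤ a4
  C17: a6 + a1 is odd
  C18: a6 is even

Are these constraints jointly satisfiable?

Satisfiable

One satisfying assignment is a1 = 1, a2 = 2, a3 = 3, a4 = 1, a5 = 1, a6 = 0.
For the less obvious constraints — constraint 5: a3 + a1 = 4; constraint 7: a1 - a2 = -1; constraint 8: a4 - a2 = -1 — and the others hold by inspection.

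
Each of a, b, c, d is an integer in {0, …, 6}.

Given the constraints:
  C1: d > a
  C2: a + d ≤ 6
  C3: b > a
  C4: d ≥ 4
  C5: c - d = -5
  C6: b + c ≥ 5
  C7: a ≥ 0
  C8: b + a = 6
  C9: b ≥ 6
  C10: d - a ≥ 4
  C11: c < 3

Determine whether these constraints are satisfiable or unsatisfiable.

One satisfying assignment is a = 0, b = 6, c = 1, d = 6.
For the less obvious constraints — constraint 2: a + d = 6; constraint 5: c - d = -5 — and the others hold by inspection.

Satisfiable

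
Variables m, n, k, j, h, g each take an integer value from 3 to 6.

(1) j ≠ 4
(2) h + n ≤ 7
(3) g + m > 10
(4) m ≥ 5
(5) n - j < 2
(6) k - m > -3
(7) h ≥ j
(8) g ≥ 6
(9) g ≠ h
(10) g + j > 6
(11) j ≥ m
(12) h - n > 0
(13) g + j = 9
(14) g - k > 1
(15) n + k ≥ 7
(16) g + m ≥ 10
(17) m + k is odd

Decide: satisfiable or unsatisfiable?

From constraint 8: g ≥ 6. From constraints 4 and 11: j ≥ m ≥ 5. Hence g + j ≥ 11. But constraint 13 requires g + j = 9, and 9 < 11. Contradiction.

Unsatisfiable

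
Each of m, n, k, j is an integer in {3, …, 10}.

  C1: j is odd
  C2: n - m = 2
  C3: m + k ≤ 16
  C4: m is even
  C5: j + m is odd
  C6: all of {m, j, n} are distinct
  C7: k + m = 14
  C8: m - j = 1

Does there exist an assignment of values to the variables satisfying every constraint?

Satisfiable

Setting (m, n, k, j) = (4, 6, 10, 3) satisfies everything: constraint 2: n - m = 2; constraint 3: m + k = 14, and the others follow.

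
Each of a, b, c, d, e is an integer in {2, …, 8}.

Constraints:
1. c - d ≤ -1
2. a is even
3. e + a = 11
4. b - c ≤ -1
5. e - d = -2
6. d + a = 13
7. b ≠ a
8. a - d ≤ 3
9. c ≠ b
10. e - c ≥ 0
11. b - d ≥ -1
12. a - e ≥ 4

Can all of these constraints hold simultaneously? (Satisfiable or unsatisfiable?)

Constraints 4, 8, 10, 11, and 12 give a − e ≥ 4, e − c ≥ 0, c − b ≥ 1, b − d ≥ -1, d − a ≥ -3.
Adding all 5 inequalities: the left sides telescope to 0, and the right sides sum to 4 + 0 + 1 + (-1) + (-3) = 1. So 0 ≥ 1, which is false.

Unsatisfiable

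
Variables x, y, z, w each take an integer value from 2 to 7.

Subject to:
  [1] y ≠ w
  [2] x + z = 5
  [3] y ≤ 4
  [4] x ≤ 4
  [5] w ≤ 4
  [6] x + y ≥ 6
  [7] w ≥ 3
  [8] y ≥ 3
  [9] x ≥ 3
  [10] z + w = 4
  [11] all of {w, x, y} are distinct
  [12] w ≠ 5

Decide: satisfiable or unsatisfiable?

Constraints 3, 4, 5, 7, 8, and 9 confine each of w, x, y to the 2 values {3, 4}.
Constraint 11 requires all 3 of them to be distinct, but only 2 values are available — impossible by the pigeonhole principle.

Unsatisfiable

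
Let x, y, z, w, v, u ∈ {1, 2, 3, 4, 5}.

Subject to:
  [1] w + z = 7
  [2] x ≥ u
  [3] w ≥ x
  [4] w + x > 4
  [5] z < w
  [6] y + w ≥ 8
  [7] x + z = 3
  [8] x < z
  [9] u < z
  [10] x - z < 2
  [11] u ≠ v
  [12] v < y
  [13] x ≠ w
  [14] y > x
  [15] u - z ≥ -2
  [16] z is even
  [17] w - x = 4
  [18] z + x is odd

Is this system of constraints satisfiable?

Try x = 1, y = 5, z = 2, w = 5, v = 3, u = 1.
Check constraint 1: w + z = 7; constraint 4: w + x = 6. The remaining constraints are straightforward to verify.

Satisfiable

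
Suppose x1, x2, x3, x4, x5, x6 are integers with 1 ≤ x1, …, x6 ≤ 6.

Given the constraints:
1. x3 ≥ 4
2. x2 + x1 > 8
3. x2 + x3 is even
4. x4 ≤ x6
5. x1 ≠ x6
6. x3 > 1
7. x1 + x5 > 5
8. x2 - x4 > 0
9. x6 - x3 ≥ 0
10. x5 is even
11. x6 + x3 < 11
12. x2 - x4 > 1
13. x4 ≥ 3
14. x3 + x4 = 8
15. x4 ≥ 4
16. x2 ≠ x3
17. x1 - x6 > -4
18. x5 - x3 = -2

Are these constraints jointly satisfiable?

Take x1 = 4, x2 = 6, x3 = 4, x4 = 4, x5 = 2, x6 = 5. Then constraint 2: x2 + x1 = 10; constraint 7: x1 + x5 = 6, and every other listed constraint is also met.

Satisfiable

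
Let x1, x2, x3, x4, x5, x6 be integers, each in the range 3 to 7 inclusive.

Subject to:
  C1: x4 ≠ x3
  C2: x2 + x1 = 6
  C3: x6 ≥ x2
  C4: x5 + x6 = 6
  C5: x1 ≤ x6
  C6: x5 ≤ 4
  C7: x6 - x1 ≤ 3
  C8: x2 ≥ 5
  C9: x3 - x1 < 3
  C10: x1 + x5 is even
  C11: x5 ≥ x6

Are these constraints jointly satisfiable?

From constraints 3 and 8: x6 ≥ x2 and x2 ≥ 5, so x6 ≥ 5. From constraints 6 and 11: x6 ≤ x5 and x5 ≤ 4, so x6 ≤ 4. But 4 < 5, so no value of x6 works.

Unsatisfiable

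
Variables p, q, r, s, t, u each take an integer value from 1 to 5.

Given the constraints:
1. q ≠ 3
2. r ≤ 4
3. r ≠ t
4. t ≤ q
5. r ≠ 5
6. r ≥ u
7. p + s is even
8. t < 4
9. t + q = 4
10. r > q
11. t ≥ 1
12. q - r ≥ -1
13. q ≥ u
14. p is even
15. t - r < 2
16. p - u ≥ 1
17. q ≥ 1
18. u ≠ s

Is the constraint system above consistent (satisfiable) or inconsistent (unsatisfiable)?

Satisfiable

Take p = 2, q = 2, r = 3, s = 2, t = 2, u = 1. Then constraint 9: t + q = 4; constraint 12: q - r = -1, and every other listed constraint is also met.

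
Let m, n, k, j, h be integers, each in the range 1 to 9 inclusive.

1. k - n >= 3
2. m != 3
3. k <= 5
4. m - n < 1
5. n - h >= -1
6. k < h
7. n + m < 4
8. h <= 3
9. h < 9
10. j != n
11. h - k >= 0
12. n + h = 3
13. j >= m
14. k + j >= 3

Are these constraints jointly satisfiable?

Constraints 1, 5, and 11 give k − n ≥ 3, n − h ≥ -1, h − k ≥ 0.
Adding all 3 inequalities: the left sides telescope to 0, and the right sides sum to 3 + (-1) + 0 = 2. So 0 ≥ 2, which is false.

Unsatisfiable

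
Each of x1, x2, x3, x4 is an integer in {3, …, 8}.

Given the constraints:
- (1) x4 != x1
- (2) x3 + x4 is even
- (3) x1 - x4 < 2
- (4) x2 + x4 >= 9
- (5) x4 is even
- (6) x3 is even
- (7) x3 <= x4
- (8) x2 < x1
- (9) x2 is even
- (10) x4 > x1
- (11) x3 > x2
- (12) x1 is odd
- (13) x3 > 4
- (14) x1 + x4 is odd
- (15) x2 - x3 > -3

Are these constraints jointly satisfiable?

Try x1 = 7, x2 = 4, x3 = 6, x4 = 8.
Check constraint 3: x1 - x4 = -1; constraint 4: x2 + x4 = 12; constraint 15: x2 - x3 = -2. The remaining constraints are straightforward to verify.

Satisfiable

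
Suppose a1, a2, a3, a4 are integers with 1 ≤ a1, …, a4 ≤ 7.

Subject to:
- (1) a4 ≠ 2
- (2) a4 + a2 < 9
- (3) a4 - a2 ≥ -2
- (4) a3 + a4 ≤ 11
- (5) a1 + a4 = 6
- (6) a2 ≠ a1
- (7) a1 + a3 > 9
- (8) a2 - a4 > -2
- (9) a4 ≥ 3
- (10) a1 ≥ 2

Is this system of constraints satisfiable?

Satisfiable

The assignment a1 = 3, a2 = 4, a3 = 7, a4 = 3 works:
  constraint 2 holds since a4 + a2 = 7.
  constraint 3 holds since a4 - a2 = -1.
  constraint 4 holds since a3 + a4 = 10.
The rest check out directly.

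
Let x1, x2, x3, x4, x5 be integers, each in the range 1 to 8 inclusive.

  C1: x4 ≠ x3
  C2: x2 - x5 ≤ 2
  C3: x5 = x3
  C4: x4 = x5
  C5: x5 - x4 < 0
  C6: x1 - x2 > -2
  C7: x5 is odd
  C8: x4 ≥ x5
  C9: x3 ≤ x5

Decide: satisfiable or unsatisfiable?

From constraints 3 and 4, x4 = x5 = x3, so x4 = x3. But constraint 1 says x4 ≠ x3. Contradiction.

Unsatisfiable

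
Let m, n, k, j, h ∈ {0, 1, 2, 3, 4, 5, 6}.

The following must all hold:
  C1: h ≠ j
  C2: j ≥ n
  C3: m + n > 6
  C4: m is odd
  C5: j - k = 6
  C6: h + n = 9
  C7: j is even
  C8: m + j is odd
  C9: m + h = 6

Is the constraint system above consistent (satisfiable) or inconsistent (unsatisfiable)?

One satisfying assignment is m = 3, n = 6, k = 0, j = 6, h = 3.
For the less obvious constraints — constraint 3: m + n = 9; constraint 5: j - k = 6; constraint 6: h + n = 9 — and the others hold by inspection.

Satisfiable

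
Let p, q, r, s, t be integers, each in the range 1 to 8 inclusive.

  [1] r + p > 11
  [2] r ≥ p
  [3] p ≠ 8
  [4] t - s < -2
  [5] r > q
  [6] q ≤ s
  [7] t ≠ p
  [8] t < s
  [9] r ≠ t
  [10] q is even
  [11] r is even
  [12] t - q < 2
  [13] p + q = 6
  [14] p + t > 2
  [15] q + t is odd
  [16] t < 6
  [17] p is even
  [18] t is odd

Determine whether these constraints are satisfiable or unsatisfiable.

Try p = 4, q = 2, r = 8, s = 4, t = 1.
Check constraint 1: r + p = 12; constraint 4: t - s = -3. The remaining constraints are straightforward to verify.

Satisfiable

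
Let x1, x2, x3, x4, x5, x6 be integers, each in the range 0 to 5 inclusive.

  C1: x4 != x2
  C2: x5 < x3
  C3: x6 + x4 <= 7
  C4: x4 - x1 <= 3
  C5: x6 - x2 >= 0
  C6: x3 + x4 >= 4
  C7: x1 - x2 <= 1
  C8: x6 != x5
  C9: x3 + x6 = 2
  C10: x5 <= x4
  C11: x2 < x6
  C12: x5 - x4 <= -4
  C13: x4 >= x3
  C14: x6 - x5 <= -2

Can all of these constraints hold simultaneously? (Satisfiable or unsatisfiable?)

Constraints 4, 5, 7, 12, and 14 give x2 − x1 ≥ -1, x1 − x4 ≥ -3, x4 − x5 ≥ 4, x5 − x6 ≥ 2, x6 − x2 ≥ 0.
Adding all 5 inequalities: the left sides telescope to 0, and the right sides sum to (-1) + (-3) + 4 + 2 + 0 = 2. So 0 ≥ 2, which is false.

Unsatisfiable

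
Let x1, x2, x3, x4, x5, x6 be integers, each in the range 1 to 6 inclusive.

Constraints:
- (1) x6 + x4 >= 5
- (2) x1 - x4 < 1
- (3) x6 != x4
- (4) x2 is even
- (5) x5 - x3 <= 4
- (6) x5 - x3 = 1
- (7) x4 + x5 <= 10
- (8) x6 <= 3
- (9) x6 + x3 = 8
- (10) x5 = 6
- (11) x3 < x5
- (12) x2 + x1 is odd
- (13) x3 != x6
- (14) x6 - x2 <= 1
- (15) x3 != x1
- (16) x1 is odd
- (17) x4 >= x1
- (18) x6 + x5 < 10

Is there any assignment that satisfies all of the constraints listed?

Satisfiable

Take x1 = 1, x2 = 4, x3 = 5, x4 = 2, x5 = 6, x6 = 3. Then constraint 1: x6 + x4 = 5; constraint 2: x1 - x4 = -1, and every other listed constraint is also met.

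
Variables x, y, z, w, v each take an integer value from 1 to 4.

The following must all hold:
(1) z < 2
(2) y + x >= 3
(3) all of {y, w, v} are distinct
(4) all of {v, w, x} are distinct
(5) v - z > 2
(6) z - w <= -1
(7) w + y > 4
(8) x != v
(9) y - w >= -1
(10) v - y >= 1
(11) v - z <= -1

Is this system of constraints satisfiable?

Constraints 6, 9, 10, and 11 give w − z ≥ 1, z − v ≥ 1, v − y ≥ 1, y − w ≥ -1.
Adding all 4 inequalities: the left sides telescope to 0, and the right sides sum to 1 + 1 + 1 + (-1) = 2. So 0 ≥ 2, which is false.

Unsatisfiable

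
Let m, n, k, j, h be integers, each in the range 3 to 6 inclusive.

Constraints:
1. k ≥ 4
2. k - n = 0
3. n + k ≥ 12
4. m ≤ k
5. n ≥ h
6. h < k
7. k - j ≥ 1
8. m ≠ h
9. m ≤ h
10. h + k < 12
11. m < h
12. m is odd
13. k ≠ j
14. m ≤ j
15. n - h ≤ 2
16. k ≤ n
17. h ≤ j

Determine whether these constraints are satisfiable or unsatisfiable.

Satisfiable

Take m = 3, n = 6, k = 6, j = 5, h = 5. Then constraint 2: k - n = 0; constraint 3: n + k = 12; constraint 7: k - j = 1, and every other listed constraint is also met.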